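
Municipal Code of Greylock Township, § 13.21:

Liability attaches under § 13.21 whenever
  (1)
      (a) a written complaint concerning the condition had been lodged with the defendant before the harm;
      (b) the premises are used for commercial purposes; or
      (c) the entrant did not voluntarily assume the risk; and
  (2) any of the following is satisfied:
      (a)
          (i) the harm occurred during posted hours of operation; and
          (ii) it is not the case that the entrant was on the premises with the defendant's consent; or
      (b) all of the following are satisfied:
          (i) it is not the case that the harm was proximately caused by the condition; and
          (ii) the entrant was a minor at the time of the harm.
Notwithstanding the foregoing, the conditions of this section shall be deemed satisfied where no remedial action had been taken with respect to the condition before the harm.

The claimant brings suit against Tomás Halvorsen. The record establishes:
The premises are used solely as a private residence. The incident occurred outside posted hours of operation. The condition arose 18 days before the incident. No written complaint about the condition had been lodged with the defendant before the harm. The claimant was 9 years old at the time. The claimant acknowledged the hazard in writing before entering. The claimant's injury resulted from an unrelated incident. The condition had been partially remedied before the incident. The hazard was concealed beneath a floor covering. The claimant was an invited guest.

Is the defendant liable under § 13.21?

(a) complaint lodged — not met.
(b) commercial use — not met.
(c) no assumed risk — not met.
(1): F OR F OR F → false.
(i) during posted hours — not satisfied.
(ii) not (consent to enter) — not satisfied.
(a): F AND F → false.
(i) not (proximate cause) — satisfied.
(ii) entrant a minor — met.
(b): T AND T → true.
(2) = F OR T = true.
Overall = F AND T = false.
Exception (no remedial action) — not satisfied.
Result: main false OR exception false → false.

No — not liable.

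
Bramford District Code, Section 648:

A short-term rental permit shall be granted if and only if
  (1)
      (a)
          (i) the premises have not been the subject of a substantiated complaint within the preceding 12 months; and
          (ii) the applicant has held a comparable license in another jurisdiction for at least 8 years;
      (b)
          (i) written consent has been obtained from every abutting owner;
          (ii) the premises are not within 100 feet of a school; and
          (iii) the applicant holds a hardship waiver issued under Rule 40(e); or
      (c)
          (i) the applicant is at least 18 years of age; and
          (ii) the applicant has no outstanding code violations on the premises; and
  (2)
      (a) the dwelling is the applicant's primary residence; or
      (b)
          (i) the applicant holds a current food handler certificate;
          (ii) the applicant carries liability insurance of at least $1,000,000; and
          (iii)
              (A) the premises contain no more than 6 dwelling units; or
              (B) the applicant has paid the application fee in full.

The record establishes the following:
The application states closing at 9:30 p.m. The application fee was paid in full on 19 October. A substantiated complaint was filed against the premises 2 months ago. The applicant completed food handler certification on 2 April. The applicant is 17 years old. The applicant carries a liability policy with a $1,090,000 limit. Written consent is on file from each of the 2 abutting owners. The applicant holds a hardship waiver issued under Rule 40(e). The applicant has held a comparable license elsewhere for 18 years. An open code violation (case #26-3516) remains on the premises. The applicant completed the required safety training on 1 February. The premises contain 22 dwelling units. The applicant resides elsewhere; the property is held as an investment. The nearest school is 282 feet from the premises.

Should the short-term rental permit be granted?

Yes — granted.

(i) no complaint in 12 mo. — not met.
(ii) prior license ≥ 8 yr — satisfied.
(a): F AND T → false.
(i) all abutters consent — met.
(ii) ≥100 ft from school — satisfied.
(iii) hardship waiver — met.
(b): T AND T AND T → true.
(i) age ≥ 18 — not met.
(ii) no code violations — not satisfied.
(c) = F AND F = false.
So (1) is satisfied (F OR T OR F).
(a) primary residence — fails.
(i) food handler cert. — holds.
(ii) insurance ≥ $1,000,000 — holds.
(A) ≤ 6 units — not met.
(B) fee paid — holds.
So (iii) is satisfied (F OR T).
(b) = T AND T AND T = true.
So (2) is satisfied (F OR T).
Overall: T AND T → true.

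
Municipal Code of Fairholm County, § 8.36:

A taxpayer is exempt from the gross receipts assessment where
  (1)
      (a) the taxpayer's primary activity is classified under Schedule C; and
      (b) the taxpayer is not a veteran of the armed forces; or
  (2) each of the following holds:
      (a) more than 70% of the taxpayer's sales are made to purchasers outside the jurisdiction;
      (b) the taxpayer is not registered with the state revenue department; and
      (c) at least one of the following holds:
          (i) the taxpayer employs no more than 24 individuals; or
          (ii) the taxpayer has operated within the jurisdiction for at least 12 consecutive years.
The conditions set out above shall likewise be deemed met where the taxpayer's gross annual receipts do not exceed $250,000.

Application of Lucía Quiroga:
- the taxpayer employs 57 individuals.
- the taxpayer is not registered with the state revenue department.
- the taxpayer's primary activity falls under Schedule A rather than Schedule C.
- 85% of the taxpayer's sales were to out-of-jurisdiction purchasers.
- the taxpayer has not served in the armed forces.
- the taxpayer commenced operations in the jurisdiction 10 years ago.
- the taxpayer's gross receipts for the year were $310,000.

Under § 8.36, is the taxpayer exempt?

(a) Schedule C activity — not met.
(b) not (veteran) — met.
(1): F AND T → false.
(a) >70% out-of-jur. sales — holds.
(b) not (state-registered) — satisfied.
(i) ≤ 24 employees — fails.
(ii) ≥ 12 yrs in jurisdiction — fails.
(c): F OR F → false.
So (2) is not satisfied (T AND T AND F).
So Overall is not satisfied (F OR F).
Exception (receipts ≤ $250,000) — not satisfied.
Result: main false OR exception false → false.

No — not exempt.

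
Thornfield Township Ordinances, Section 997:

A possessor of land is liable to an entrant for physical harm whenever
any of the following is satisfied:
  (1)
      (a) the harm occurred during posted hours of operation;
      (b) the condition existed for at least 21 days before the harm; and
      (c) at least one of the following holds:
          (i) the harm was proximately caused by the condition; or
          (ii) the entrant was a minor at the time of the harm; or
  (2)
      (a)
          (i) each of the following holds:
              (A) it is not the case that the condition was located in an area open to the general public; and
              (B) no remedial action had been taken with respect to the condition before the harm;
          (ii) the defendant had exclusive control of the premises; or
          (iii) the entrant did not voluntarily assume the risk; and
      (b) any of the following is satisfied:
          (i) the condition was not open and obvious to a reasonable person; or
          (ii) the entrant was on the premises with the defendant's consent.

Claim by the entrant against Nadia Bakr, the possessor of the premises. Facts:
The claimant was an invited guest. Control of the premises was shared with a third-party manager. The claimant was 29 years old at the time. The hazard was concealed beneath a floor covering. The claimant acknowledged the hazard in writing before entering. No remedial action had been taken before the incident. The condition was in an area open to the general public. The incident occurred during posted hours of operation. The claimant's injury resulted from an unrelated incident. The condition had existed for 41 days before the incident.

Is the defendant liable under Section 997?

(a) during posted hours — met.
(b) condition ≥21 days old — holds.
(i) proximate cause — not met.
(ii) entrant a minor — fails.
So (c) is not satisfied (F OR F).
(1): T AND T AND F → false.
(A) not (public area) — not satisfied.
(B) no remedial action — holds.
So (i) is not satisfied (F AND T).
(ii) exclusive control — not satisfied.
(iii) no assumed risk — fails.
(a): F OR F OR F → false.
(i) not open/obvious — holds.
(ii) consent to enter — satisfied.
So (b) is satisfied (T OR T).
So (2) is not satisfied (F AND T).
Overall = F OR F = false.

No — not liable.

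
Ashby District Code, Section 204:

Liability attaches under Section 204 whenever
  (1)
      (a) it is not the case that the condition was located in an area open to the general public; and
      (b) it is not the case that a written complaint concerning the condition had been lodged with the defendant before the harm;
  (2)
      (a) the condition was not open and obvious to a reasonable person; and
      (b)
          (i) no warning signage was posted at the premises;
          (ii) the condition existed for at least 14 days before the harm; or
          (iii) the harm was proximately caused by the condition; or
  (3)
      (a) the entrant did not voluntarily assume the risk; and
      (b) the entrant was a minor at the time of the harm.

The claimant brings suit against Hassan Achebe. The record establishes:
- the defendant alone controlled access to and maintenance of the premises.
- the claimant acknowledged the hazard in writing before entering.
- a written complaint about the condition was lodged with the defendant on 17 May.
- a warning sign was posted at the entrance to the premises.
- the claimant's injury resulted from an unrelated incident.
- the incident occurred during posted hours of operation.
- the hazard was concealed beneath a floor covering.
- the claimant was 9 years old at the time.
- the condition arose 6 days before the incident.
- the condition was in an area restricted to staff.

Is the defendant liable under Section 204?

No — not liable.

(a) not (public area) — satisfied.
(b) not (complaint lodged) — fails.
(1) = T AND F = false.
(a) not open/obvious — met.
(i) no signage posted — not satisfied.
(ii) condition ≥14 days old — not satisfied.
(iii) proximate cause — fails.
(b) = F OR F OR F = false.
So (2) is not satisfied (T AND F).
(a) no assumed risk — not met.
(b) entrant a minor — met.
(3): F AND T → false.
So Overall is not satisfied (F OR F OR F).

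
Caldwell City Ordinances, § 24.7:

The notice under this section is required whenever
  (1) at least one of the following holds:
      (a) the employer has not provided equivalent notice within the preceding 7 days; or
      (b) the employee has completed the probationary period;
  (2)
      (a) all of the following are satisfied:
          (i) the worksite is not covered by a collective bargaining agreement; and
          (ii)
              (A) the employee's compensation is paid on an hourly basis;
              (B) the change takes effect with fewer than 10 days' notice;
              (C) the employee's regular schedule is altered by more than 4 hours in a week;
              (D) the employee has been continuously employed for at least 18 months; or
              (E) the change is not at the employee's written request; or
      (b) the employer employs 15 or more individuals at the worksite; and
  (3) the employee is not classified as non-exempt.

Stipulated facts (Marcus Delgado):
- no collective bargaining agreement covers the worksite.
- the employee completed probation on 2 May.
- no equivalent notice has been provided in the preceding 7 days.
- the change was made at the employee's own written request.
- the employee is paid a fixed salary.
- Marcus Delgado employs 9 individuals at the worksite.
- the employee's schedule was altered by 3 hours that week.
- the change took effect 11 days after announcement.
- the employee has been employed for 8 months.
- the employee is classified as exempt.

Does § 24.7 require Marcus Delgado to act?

No — not required.

(a) no recent notice — holds.
(b) past probation — holds.
So (1) is satisfied (T OR T).
(i) no CBA — met.
(A) hourly-paid — not satisfied.
(B) < 10 days' notice — fails.
(C) schedule shift > 4h — not met.
(D) tenure ≥ 18 mo. — not satisfied.
(E) not employee-requested — fails.
So (ii) is not satisfied (F OR F OR F OR F OR F).
(a) = T AND F = false.
(b) ≥ 15 at site — not met.
(2) = F OR F = false.
(3) not (non-exempt) — holds.
Overall: T AND F AND T → false.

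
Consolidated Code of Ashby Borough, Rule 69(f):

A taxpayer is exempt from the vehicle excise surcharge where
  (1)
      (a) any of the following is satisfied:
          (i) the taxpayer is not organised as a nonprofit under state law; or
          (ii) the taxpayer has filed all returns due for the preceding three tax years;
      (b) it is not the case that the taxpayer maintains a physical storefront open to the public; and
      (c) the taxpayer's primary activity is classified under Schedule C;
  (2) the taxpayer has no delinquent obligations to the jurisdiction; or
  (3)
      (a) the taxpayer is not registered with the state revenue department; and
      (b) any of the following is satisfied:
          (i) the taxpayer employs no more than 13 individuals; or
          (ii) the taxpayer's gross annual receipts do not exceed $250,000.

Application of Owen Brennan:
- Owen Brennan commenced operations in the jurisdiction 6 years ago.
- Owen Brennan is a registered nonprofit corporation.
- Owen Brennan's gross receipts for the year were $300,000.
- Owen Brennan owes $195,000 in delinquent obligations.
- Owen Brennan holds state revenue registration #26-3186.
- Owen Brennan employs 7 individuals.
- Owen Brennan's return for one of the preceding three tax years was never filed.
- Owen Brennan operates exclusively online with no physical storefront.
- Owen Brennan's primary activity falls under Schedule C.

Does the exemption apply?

No — not exempt.

(i) not (nonprofit) — not met.
(ii) returns current — not satisfied.
(a) = F OR F = false.
(b) not (has storefront) — satisfied.
(c) Schedule C activity — met.
So (1) is not satisfied (F AND T AND T).
(2) no delinquency — fails.
(a) not (state-registered) — not satisfied.
(i) ≤ 13 employees — satisfied.
(ii) receipts ≤ $250,000 — not satisfied.
So (b) is satisfied (T OR F).
So (3) is not satisfied (F AND T).
Overall: F OR F OR F → false.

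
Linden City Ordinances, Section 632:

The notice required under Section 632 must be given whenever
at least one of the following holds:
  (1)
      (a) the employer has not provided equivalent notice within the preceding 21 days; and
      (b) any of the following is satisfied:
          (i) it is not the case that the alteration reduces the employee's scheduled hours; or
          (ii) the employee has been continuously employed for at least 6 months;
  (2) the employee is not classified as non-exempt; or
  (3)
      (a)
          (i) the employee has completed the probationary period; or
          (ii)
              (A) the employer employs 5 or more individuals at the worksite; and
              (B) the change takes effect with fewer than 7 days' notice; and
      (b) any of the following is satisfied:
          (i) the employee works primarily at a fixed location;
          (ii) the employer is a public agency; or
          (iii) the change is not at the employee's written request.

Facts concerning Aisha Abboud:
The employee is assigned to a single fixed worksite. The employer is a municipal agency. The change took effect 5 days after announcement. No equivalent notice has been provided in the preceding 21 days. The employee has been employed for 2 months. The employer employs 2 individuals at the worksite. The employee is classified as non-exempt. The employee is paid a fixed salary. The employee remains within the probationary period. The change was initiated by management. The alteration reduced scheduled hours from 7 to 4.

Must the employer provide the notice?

(a) no recent notice — met.
(i) not (hours reduced) — not satisfied.
(ii) tenure ≥ 6 mo. — fails.
(b) = F OR F = false.
(1): T AND F → false.
(2) not (non-exempt) — not satisfied.
(i) past probation — not satisfied.
(A) ≥ 5 at site — fails.
(B) < 7 days' notice — met.
(ii) = F AND T = false.
(a) = F OR F = false.
(i) fixed location — met.
(ii) public agency — met.
(iii) not employee-requested — met.
(b) = T OR T OR T = true.
(3) = F AND T = false.
Overall = F OR F OR F = false.

No — not required.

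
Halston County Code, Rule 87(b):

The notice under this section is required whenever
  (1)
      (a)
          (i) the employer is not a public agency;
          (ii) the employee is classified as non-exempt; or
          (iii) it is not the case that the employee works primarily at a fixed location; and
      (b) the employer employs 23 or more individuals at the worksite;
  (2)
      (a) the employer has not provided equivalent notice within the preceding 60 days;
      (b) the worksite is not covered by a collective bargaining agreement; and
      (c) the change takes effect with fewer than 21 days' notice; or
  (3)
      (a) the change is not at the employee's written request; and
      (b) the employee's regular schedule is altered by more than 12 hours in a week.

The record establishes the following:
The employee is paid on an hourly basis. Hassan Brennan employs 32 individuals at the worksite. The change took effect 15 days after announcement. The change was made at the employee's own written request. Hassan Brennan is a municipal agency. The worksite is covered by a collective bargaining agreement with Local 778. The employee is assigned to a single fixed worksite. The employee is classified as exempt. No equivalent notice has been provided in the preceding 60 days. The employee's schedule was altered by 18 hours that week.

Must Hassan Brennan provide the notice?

(i) not (public agency) — not satisfied.
(ii) non-exempt — not satisfied.
(iii) not (fixed location) — fails.
So (a) is not satisfied (F OR F OR F).
(b) ≥ 23 at site — met.
(1) = F AND T = false.
(a) no recent notice — satisfied.
(b) no CBA — not satisfied.
(c) < 21 days' notice — met.
(2): T AND F AND T → false.
(a) not employee-requested — fails.
(b) schedule shift > 12h — met.
(3): F AND T → false.
So Overall is not satisfied (F OR F OR F).

No — not required.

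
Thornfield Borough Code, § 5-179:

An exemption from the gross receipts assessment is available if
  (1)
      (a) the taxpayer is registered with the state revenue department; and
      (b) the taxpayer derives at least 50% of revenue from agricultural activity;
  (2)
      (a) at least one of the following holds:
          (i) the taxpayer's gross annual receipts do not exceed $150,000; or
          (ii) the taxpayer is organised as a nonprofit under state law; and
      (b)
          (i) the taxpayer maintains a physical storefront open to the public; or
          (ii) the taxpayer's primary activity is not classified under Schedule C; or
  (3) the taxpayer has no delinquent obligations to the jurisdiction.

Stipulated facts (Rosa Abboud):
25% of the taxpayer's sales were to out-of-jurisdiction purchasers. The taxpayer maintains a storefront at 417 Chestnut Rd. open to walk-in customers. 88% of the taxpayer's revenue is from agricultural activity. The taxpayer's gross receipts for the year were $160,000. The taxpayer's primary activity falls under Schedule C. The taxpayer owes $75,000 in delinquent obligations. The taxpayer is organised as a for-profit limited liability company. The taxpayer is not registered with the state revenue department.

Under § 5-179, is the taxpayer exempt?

(a) state-registered — not met.
(b) ≥50% agricultural — met.
So (1) is not satisfied (F AND T).
(i) receipts ≤ $150,000 — not satisfied.
(ii) nonprofit — not met.
(a): F OR F → false.
(i) has storefront — satisfied.
(ii) not (Schedule C activity) — fails.
So (b) is satisfied (T OR F).
(2): F AND T → false.
(3) no delinquency — not met.
So Overall is not satisfied (F OR F OR F).

No — not exempt.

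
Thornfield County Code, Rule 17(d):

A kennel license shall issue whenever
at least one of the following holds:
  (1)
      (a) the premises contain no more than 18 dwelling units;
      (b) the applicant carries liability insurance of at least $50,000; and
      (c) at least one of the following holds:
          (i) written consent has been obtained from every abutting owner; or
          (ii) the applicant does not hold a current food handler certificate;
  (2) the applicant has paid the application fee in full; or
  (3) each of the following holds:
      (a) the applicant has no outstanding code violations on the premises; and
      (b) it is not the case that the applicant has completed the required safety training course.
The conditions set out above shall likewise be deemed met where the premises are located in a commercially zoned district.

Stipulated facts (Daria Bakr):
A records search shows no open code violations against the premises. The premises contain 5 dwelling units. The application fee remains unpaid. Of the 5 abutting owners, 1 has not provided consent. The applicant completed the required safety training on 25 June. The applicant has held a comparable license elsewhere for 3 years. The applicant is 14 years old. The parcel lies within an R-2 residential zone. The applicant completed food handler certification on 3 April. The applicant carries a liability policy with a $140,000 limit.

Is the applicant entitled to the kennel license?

(a) ≤ 18 units — holds.
(b) insurance ≥ $50,000 — satisfied.
(i) all abutters consent — not satisfied.
(ii) not (food handler cert.) — not satisfied.
(c): F OR F → false.
(1): T AND T AND F → false.
(2) fee paid — not satisfied.
(a) no code violations — holds.
(b) not (safety training) — fails.
(3) = T AND F = false.
Overall: F OR F OR F → false.
Exception (commercially zoned) — not satisfied.
Result: main false OR exception false → false.

No — denied.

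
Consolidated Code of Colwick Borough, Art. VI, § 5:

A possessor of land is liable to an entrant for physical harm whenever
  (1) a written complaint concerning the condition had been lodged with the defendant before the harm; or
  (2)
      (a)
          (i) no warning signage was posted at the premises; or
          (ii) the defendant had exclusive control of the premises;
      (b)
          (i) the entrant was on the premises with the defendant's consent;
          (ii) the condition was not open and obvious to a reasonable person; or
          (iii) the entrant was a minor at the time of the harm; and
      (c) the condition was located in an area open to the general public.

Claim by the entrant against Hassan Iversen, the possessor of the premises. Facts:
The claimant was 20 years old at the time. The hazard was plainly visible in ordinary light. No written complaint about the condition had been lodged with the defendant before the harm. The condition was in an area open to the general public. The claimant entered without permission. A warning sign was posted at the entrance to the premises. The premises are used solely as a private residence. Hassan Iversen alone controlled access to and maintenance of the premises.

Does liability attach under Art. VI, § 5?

No — not liable.

(1) complaint lodged — not satisfied.
(i) no signage posted — not satisfied.
(ii) exclusive control — holds.
So (a) is satisfied (F OR T).
(i) consent to enter — not met.
(ii) not open/obvious — not met.
(iii) entrant a minor — not met.
(b) = F OR F OR F = false.
(c) public area — satisfied.
So (2) is not satisfied (T AND F AND T).
Overall = F OR F = false.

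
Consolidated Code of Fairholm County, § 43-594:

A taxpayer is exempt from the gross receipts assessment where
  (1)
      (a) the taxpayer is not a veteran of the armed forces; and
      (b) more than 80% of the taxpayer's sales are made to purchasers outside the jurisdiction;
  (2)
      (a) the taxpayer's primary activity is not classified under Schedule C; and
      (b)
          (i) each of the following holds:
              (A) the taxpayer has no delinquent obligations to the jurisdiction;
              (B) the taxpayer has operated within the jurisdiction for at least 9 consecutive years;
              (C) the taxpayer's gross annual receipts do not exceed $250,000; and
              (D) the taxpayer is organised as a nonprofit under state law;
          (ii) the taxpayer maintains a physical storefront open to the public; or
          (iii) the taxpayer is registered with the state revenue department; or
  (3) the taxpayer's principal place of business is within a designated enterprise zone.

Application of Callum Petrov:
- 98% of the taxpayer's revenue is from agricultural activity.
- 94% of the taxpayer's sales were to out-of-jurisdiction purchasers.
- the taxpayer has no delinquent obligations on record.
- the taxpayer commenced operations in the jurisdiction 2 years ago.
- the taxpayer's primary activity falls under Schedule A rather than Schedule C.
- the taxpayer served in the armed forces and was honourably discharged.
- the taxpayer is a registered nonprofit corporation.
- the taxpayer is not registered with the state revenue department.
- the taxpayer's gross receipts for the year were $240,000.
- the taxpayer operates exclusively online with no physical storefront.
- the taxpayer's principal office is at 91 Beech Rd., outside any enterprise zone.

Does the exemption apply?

No — not exempt.

(a) not (veteran) — not satisfied.
(b) >80% out-of-jur. sales — holds.
So (1) is not satisfied (F AND T).
(a) not (Schedule C activity) — met.
(A) no delinquency — holds.
(B) ≥ 9 yrs in jurisdiction — not satisfied.
(C) receipts ≤ $250,000 — met.
(D) nonprofit — satisfied.
(i) = T AND F AND T AND T = false.
(ii) has storefront — fails.
(iii) state-registered — not satisfied.
So (b) is not satisfied (F OR F OR F).
(2): T AND F → false.
(3) in enterprise zone — fails.
Overall: F OR F OR F → false.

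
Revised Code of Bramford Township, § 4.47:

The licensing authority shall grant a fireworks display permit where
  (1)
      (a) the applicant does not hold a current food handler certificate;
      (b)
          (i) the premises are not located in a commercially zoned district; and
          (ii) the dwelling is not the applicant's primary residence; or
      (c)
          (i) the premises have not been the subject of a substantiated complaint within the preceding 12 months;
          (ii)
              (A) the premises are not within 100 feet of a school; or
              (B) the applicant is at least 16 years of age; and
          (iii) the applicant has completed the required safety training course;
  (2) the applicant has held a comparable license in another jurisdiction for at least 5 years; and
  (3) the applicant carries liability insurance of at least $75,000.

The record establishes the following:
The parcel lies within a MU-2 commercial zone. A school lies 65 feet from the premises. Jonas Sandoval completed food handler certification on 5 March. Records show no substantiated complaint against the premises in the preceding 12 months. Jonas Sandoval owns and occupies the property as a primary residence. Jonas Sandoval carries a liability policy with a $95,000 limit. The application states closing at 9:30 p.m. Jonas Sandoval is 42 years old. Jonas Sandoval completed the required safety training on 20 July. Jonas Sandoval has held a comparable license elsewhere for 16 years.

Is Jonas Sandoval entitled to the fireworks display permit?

(a) not (food handler cert.) — fails.
(i) not (commercially zoned) — not met.
(ii) not (primary residence) — not satisfied.
(b) = F AND F = false.
(i) no complaint in 12 mo. — satisfied.
(A) ≥100 ft from school — not satisfied.
(B) age ≥ 16 — holds.
(ii): F OR T → true.
(iii) safety training — met.
(c): T AND T AND T → true.
So (1) is satisfied (F OR F OR T).
(2) prior license ≥ 5 yr — holds.
(3) insurance ≥ $75,000 — holds.
Overall = T AND T AND T = true.

Yes — granted.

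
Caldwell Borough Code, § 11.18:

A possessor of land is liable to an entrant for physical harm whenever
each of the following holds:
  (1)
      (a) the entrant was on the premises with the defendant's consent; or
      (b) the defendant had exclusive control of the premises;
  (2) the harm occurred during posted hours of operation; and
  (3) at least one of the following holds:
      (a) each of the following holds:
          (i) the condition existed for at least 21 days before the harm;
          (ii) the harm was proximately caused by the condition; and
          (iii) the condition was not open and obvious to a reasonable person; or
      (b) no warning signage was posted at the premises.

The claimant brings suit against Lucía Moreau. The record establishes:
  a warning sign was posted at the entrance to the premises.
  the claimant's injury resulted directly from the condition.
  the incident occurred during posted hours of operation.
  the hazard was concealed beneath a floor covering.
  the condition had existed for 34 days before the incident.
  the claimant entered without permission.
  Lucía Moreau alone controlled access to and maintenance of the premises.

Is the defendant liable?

Yes — liable.

(a) consent to enter — not met.
(b) exclusive control — satisfied.
(1) = F OR T = true.
(2) during posted hours — met.
(i) condition ≥21 days old — met.
(ii) proximate cause — satisfied.
(iii) not open/obvious — holds.
(a): T AND T AND T → true.
(b) no signage posted — not met.
(3): T OR F → true.
Overall = T AND T AND T = true.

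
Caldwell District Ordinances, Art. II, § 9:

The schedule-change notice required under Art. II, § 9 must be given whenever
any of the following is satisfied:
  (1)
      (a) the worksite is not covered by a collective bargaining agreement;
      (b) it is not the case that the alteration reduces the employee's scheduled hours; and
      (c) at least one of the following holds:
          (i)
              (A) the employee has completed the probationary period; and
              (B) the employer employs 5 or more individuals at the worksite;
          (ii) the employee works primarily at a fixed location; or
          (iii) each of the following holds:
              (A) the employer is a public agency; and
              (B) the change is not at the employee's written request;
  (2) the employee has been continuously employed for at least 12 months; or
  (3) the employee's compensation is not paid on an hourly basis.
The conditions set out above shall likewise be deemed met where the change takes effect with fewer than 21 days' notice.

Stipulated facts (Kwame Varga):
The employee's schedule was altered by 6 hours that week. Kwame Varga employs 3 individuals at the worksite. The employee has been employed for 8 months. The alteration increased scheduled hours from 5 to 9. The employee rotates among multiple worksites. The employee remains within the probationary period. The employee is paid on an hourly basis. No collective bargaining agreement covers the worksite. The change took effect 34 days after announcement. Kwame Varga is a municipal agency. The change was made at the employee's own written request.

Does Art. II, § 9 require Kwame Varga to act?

(a) no CBA — satisfied.
(b) not (hours reduced) — met.
(A) past probation — fails.
(B) ≥ 5 at site — not satisfied.
(i) = F AND F = false.
(ii) fixed location — not satisfied.
(A) public agency — holds.
(B) not employee-requested — fails.
(iii): T AND F → false.
(c): F OR F OR F → false.
(1) = T AND T AND F = false.
(2) tenure ≥ 12 mo. — not met.
(3) not (hourly-paid) — not satisfied.
Overall = F OR F OR F = false.
Exception (< 21 days' notice) — not satisfied.
Result: main false OR exception false → false.

No — not required.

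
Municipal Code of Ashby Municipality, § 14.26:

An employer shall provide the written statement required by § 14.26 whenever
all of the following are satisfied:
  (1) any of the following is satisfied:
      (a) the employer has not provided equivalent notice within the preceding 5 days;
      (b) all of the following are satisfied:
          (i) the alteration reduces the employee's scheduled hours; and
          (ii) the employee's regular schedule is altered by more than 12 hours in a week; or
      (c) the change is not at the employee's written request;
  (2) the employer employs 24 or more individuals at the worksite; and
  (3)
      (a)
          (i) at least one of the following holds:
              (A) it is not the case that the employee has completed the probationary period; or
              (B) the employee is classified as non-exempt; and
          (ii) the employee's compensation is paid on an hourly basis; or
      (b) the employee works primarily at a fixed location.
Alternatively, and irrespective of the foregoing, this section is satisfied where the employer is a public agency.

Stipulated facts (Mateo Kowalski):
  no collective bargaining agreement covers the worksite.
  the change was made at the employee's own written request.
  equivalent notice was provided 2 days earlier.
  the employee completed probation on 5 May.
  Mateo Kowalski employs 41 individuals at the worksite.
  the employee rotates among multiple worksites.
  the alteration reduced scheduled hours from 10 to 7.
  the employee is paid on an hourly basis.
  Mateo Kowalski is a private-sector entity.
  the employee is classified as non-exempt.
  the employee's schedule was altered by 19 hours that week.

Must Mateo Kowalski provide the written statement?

(a) no recent notice — not satisfied.
(i) hours reduced — holds.
(ii) schedule shift > 12h — satisfied.
(b): T AND T → true.
(c) not employee-requested — not met.
(1) = F OR T OR F = true.
(2) ≥ 24 at site — satisfied.
(A) not (past probation) — fails.
(B) non-exempt — holds.
So (i) is satisfied (F OR T).
(ii) hourly-paid — met.
(a): T AND T → true.
(b) fixed location — fails.
(3) = T OR F = true.
Overall = T AND T AND T = true.
Exception (public agency) — not satisfied.
Result: main true OR exception false → true.

Yes — required.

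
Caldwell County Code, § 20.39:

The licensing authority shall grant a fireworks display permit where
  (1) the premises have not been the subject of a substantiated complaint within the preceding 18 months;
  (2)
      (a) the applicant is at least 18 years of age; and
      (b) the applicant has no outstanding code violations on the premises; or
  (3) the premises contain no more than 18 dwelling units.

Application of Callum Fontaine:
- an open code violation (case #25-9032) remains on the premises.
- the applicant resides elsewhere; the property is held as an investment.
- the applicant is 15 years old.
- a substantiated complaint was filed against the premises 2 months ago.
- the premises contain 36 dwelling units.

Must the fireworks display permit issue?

(1) no complaint in 18 mo. — fails.
(a) age ≥ 18 — not met.
(b) no code violations — not satisfied.
(2): F AND F → false.
(3) ≤ 18 units — fails.
Overall: F OR F OR F → false.

No — denied.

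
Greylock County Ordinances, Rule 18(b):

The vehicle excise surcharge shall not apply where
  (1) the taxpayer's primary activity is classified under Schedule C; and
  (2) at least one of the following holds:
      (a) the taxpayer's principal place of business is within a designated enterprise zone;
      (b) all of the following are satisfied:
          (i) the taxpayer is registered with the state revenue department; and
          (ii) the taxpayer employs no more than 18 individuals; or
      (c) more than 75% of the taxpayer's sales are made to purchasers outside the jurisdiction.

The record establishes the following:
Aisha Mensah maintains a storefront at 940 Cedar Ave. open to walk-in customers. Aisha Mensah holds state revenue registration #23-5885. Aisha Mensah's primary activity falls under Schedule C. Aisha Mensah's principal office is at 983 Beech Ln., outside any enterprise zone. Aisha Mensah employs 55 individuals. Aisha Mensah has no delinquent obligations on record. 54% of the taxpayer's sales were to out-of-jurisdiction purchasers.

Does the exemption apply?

(1) Schedule C activity — met.
(a) in enterprise zone — fails.
(i) state-registered — satisfied.
(ii) ≤ 18 employees — not satisfied.
(b) = T AND F = false.
(c) >75% out-of-jur. sales — not satisfied.
So (2) is not satisfied (F OR F OR F).
Overall = T AND F = false.

No — not exempt.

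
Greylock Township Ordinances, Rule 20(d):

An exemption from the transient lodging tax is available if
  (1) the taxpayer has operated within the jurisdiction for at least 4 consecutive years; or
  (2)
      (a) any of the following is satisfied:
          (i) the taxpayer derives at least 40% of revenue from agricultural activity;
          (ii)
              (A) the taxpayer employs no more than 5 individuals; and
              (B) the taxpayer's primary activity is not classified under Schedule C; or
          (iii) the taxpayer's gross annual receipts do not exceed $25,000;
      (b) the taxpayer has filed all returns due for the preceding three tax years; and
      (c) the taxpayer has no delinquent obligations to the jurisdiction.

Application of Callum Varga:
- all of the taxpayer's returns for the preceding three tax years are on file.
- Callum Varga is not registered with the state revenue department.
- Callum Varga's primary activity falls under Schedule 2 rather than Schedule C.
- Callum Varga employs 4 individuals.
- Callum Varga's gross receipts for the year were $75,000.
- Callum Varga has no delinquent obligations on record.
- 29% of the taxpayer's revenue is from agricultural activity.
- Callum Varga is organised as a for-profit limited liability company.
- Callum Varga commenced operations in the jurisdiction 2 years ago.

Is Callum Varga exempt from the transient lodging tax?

(1) ≥ 4 yrs in jurisdiction — not met.
(i) ≥40% agricultural — not satisfied.
(A) ≤ 5 employees — holds.
(B) not (Schedule C activity) — met.
(ii) = T AND T = true.
(iii) receipts ≤ $25,000 — fails.
(a) = F OR T OR F = true.
(b) returns current — satisfied.
(c) no delinquency — satisfied.
(2): T AND T AND T → true.
Overall = F OR T = true.

Yes — exempt.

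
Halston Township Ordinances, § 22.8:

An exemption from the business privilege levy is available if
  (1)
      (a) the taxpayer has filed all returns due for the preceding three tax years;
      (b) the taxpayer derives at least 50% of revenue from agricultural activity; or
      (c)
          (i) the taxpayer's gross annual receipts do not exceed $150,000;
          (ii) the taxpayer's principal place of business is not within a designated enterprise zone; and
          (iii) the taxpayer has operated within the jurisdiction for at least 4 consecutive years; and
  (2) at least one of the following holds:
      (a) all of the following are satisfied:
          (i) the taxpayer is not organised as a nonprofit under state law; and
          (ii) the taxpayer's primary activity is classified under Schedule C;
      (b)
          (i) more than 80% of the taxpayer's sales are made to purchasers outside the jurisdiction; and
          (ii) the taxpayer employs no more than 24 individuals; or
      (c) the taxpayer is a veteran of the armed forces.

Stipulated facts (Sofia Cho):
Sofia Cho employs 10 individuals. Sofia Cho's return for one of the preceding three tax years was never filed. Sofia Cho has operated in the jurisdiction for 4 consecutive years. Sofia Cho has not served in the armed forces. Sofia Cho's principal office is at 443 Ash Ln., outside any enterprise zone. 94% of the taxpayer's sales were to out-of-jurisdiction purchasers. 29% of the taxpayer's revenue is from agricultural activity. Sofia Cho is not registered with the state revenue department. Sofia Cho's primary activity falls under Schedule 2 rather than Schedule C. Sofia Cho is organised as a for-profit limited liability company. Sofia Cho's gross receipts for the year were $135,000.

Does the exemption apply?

Yes — exempt.

(a) returns current — fails.
(b) ≥50% agricultural — fails.
(i) receipts ≤ $150,000 — satisfied.
(ii) not (in enterprise zone) — satisfied.
(iii) ≥ 4 yrs in jurisdiction — satisfied.
So (c) is satisfied (T AND T AND T).
(1) = F OR F OR T = true.
(i) not (nonprofit) — holds.
(ii) Schedule C activity — not met.
(a): T AND F → false.
(i) >80% out-of-jur. sales — satisfied.
(ii) ≤ 24 employees — satisfied.
(b): T AND T → true.
(c) veteran — fails.
So (2) is satisfied (F OR T OR F).
Overall: T AND T → true.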